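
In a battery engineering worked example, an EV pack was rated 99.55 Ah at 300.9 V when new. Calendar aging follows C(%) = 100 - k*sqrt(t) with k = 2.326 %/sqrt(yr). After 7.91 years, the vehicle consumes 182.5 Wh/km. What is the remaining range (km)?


Step 1: capacity retention = 100 - 2.326 * sqrt(7.91) = 100 - 2.326 * 2.8125 = 93.458%
Step 2: C_now = 99.55 * 93.458/100 = 93.037 Ah
Step 3: E_pack = V * C_now = 300.9 * 93.037 = 27995 Wh
Step 4: range = E_pack / consumption = 27995 / 182.5 = 153.4 km

153.4 km


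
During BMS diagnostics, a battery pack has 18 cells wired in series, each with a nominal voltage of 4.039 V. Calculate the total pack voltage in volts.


V_pack = n * V_cell = 18 * 4.039 = 72.702 V

72.702 V


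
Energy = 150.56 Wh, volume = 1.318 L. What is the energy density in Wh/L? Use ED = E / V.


ED = E / V = 150.56 / 1.318 = 114.2 Wh/L

114.2 Wh/L


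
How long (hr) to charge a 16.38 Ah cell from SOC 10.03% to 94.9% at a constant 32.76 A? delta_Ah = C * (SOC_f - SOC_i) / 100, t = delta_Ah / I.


delta_Ah = 16.38 * (94.9 - 10.03) / 100 = 13.902 Ah
t = delta_Ah / I = 13.902 / 32.76 = 0.4244 hr

0.4244 hr


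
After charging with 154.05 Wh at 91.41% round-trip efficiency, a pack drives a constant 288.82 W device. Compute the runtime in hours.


Step 1: E_discharge = eta/100 * E_charge = 91.41/100 * 154.05 = 140.82 Wh
Step 2: t = E_discharge / P = 140.82 / 288.82 = 0.4876 hr

0.4876 hr


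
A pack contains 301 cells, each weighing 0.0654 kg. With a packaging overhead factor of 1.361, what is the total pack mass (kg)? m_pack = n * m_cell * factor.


Cell mass sum = 301 * 0.0654 = 19.685 kg
With overhead 1.361: m_pack = 19.685 * 1.361 = 26.79 kg

26.79 kg


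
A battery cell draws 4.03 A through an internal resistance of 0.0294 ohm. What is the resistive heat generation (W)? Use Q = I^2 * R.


I^2 = 16.241
Q = 16.241 * 0.0294 = 0.4775 W

0.4775 W


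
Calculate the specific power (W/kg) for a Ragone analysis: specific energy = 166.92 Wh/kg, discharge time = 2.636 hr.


Specific power = 166.92 Wh/kg / 2.636 hr = 63.32 W/kg

63.32 W/kg


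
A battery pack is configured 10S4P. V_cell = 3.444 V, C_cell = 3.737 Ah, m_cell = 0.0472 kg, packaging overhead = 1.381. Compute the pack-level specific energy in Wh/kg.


Step 1: V_pack = 10 * 3.444 = 34.44 V
Step 2: C_pack = 4 * 3.737 = 14.948 Ah
Step 3: E_pack = V_pack * C_pack = 34.44 * 14.948 = 514.81 Wh
Step 4: m_pack = 10 * 4 * 0.0472 * 1.381 = 2.6073 kg
Step 5: ED = E_pack / m_pack = 514.81 / 2.6073 = 197.4 Wh/kg

197.4 Wh/kg


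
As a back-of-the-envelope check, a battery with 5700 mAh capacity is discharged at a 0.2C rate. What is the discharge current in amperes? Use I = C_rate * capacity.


Convert: capacity = 5700 mAh = 5.7 Ah
I = C_rate * capacity = 0.2 * 5.7 = 1.14 A

1.14 A


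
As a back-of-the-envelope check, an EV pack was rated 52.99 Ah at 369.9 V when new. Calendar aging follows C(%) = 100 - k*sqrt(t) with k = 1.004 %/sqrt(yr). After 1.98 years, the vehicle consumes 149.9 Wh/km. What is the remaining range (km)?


Step 1: capacity retention = 100 - 1.004 * sqrt(1.98) = 100 - 1.004 * 1.4071 = 98.587%
Step 2: C_now = 52.99 * 98.587/100 = 52.241 Ah
Step 3: E_pack = V * C_now = 369.9 * 52.241 = 19324 Wh
Step 4: range = E_pack / consumption = 19324 / 149.9 = 128.9 km

128.9 km


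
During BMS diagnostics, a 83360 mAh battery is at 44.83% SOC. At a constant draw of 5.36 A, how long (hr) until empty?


Convert: C_total = 83360 mAh = 83.36 Ah
Step 1: remaining = SOC/100 * C_total = 44.83/100 * 83.36 = 37.37 Ah
Step 2: t = remaining / I = 37.37 / 5.36 = 6.972 hr

6.972 hr


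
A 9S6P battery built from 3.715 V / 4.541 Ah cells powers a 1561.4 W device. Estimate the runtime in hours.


Step 1: E_pack = Ns * V_cell * Np * C_cell = 9 * 3.715 * 6 * 4.541 = 910.97 Wh
Step 2: t = E_pack / P = 910.97 / 1561.4 = 0.5834 hr

0.5834 hr


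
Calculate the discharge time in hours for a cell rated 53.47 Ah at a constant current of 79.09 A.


t = capacity / current = 53.47 / 79.09 = 0.6761 hr

0.6761 hr


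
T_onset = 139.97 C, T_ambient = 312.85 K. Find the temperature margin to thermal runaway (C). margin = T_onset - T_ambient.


Convert: T_ambient = 312.85 K = 39.7 C
margin = 139.97 - 39.7 = 100.27 C

100.27 C


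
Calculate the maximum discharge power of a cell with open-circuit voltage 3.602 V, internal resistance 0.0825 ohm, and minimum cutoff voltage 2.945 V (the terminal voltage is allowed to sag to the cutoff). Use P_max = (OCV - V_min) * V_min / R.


P_max = (OCV - V_min) * V_min / R = (3.602 - 2.945) * 2.945 / 0.0825 = 0.657 * 2.945 / 0.0825 = 23.45 W

23.45 W


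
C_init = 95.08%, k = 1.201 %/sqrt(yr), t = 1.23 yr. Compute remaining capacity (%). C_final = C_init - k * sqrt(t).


Step 1: sqrt(1.23 yr) = 1.1091
Step 2: drop = 1.201 * 1.1091 = 1.332
Step 3: C_final = 95.08 - 1.332 = 93.75%

93.75%


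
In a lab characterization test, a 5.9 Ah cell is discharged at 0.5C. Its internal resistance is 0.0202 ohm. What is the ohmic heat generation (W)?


Step 1: I = C_rate * capacity = 0.5 * 5.9 = 2.95 A
Step 2: Q = I^2 * R = 2.95^2 * 0.0202 = 8.7025 * 0.0202 = 0.1758 W

0.1758 W


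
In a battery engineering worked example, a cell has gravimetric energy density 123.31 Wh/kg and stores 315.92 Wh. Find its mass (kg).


m = E / ED = 315.92 / 123.31 = 2.562 kg

2.562 kg


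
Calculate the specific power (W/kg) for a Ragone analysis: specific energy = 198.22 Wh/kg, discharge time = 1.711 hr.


Specific power = 198.22 Wh/kg / 1.711 hr = 115.9 W/kg

115.9 W/kg


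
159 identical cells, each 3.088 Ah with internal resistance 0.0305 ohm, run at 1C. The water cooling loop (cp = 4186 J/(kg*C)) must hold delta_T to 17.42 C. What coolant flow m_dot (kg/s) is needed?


Step 1: I = 1 * 3.088 = 3.088 A
Step 2: Q_cell = I^2 * R = 3.088^2 * 0.0305 = 0.29084 W
Step 3: Q_total = 159 * 0.29084 = 46.244 W
Step 4: m_dot = Q_total / (cp * dT) = 46.244 / (4186 * 17.42) = 6.342e-04 kg/s

6.342e-04 kg/s


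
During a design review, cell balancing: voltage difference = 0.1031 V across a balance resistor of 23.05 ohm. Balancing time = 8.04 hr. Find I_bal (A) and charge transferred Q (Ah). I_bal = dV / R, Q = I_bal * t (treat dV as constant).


I_bal = dV / R = 0.1031 / 23.05 = 0.0044729 A
Q = I_bal * t = 0.0044729 * 8.04 = 0.03596 Ah

I=0.0044729 A, Q=0.03596 Ah


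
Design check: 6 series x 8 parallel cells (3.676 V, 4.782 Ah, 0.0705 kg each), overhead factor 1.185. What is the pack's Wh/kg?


Step 1: V_pack = 6 * 3.676 = 22.056 V
Step 2: C_pack = 8 * 4.782 = 38.256 Ah
Step 3: E_pack = V_pack * C_pack = 22.056 * 38.256 = 843.77 Wh
Step 4: m_pack = 6 * 8 * 0.0705 * 1.185 = 4.01 kg
Step 5: ED = E_pack / m_pack = 843.77 / 4.01 = 210.4 Wh/kg

210.4 Wh/kg


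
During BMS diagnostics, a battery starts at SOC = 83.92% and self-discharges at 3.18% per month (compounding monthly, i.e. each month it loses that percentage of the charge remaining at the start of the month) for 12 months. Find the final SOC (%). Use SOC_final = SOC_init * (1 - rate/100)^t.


decay = (1 - 3.18/100)^12 = 0.67855
SOC_final = 83.92 * 0.67855 = 56.94%

56.94%


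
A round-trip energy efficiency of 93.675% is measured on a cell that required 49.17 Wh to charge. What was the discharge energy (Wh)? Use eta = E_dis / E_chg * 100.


E_dis = eta/100 * E_chg = 93.675/100 * 49.17 = 46.06 Wh

46.06 Wh


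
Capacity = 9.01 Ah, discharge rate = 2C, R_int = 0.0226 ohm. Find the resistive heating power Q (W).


Step 1: I = C_rate * capacity = 2 * 9.01 = 18.02 A
Step 2: Q = I^2 * R = 18.02^2 * 0.0226 = 324.72 * 0.0226 = 7.339 W

7.339 W


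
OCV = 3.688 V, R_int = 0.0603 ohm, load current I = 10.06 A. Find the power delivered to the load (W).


Step 1: V_terminal = OCV - I*R = 3.688 - 10.06 * 0.0603 = 3.0814 V
Step 2: P_out = V_terminal * I = 3.0814 * 10.06 = 31.00 W

31.00 W


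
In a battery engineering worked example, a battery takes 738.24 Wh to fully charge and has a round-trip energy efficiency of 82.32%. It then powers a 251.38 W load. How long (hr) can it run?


Step 1: E_discharge = eta/100 * E_charge = 82.32/100 * 738.24 = 607.72 Wh
Step 2: t = E_discharge / P = 607.72 / 251.38 = 2.418 hr

2.418 hr


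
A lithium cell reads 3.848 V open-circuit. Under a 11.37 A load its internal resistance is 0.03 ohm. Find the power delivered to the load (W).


Step 1: V_terminal = OCV - I*R = 3.848 - 11.37 * 0.03 = 3.5069 V
Step 2: P_out = V_terminal * I = 3.5069 * 11.37 = 39.87 W

39.87 W


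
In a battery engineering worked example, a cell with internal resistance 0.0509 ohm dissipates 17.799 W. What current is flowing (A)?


I = sqrt(Q / R) = sqrt(17.799 / 0.0509) = sqrt(349.69) = 18.70 A

18.70 A


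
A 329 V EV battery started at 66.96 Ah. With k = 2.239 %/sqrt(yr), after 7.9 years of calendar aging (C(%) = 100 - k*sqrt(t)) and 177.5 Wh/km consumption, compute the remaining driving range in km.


Step 1: capacity retention = 100 - 2.239 * sqrt(7.9) = 100 - 2.239 * 2.8107 = 93.707%
Step 2: C_now = 66.96 * 93.707/100 = 62.746 Ah
Step 3: E_pack = V * C_now = 329 * 62.746 = 20643 Wh
Step 4: range = E_pack / consumption = 20643 / 177.5 = 116.3 km

116.3 km


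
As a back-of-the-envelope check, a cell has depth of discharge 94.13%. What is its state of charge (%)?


SOC = 100 - DOD = 100 - 94.13 = 5.87%

5.87%


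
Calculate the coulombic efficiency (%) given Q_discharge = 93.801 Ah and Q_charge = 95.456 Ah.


eta_c = Q_dis / Q_chg * 100 = 93.801 / 95.456 * 100 = 98.27%

98.27%


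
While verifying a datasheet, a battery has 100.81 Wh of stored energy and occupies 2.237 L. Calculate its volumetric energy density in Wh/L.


ED = E / V = 100.81 / 2.237 = 45.06 Wh/L

45.06 Wh/L


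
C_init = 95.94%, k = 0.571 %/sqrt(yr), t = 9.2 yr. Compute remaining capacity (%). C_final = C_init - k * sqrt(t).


Step 1: sqrt(9.2 yr) = 3.0332
Step 2: drop = 0.571 * 3.0332 = 1.732
Step 3: C_final = 95.94 - 1.732 = 94.21%

94.21%


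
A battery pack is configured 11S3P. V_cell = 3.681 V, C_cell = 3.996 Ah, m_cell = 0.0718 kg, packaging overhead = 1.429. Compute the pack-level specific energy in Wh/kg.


Step 1: V_pack = 11 * 3.681 = 40.491 V
Step 2: C_pack = 3 * 3.996 = 11.988 Ah
Step 3: E_pack = V_pack * C_pack = 40.491 * 11.988 = 485.41 Wh
Step 4: m_pack = 11 * 3 * 0.0718 * 1.429 = 3.3859 kg
Step 5: ED = E_pack / m_pack = 485.41 / 3.3859 = 143.4 Wh/kg

143.4 Wh/kg


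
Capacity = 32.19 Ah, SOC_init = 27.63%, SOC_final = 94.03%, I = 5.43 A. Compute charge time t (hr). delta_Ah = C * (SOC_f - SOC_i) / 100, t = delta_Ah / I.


Step 1: dSOC = 94.03% - 27.63% = 66.4%
Step 2: delta_Ah = 32.19 * 66.4 / 100 = 21.374 Ah
Step 3: t = 21.374 / 5.43 = 3.936 hr

3.936 hr


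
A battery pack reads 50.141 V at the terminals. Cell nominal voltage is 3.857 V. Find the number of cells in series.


Rearranging: n = V_pack / V_cell = 50.141 / 3.857 = 13 cells

13


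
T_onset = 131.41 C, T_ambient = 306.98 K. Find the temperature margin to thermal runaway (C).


Convert: T_ambient = 306.98 K = 33.83 C
margin = 131.41 - 33.83 = 97.58 C

97.58 C


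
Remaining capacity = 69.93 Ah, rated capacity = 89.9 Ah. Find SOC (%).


SOC = (remaining / total) * 100 = (69.93 / 89.9) * 100 = 77.79%

77.79%


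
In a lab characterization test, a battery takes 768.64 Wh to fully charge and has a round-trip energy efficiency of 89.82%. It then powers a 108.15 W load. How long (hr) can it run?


Step 1: E_discharge = eta/100 * E_charge = 89.82/100 * 768.64 = 690.39 Wh
Step 2: t = E_discharge / P = 690.39 / 108.15 = 6.384 hr

6.384 hr


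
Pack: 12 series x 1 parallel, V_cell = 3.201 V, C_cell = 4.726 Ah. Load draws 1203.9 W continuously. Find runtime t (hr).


Step 1: E_pack = Ns * V_cell * Np * C_cell = 12 * 3.201 * 1 * 4.726 = 181.54 Wh
Step 2: t = E_pack / P = 181.54 / 1203.9 = 0.1508 hr

0.1508 hr


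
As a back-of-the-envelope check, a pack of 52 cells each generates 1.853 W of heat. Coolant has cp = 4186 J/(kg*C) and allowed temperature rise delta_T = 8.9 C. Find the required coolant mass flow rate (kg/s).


Q_total = 52 * 1.853 = 96.356 W
m_dot = Q_total / (cp * dT) = 96.356 / (4186 * 8.9) = 0.002586 kg/s

0.002586 kg/s


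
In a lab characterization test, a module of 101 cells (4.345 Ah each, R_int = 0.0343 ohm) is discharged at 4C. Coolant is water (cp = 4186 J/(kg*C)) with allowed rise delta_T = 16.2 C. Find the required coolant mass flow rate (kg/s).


Step 1: I = 4 * 4.345 = 17.38 A
Step 2: Q_cell = I^2 * R = 17.38^2 * 0.0343 = 10.361 W
Step 3: Q_total = 101 * 10.361 = 1046.5 W
Step 4: m_dot = Q_total / (cp * dT) = 1046.5 / (4186 * 16.2) = 0.01543 kg/s

0.01543 kg/s


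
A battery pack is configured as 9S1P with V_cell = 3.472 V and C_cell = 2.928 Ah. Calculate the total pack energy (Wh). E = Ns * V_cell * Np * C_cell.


E = Ns * Vcell * Np * Ccell = 9 * 3.472 * 1 * 2.928 = 91.49 Wh

91.49 Wh


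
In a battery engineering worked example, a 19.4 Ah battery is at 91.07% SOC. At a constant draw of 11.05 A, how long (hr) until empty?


Step 1: remaining = SOC/100 * C_total = 91.07/100 * 19.4 = 17.668 Ah
Step 2: t = remaining / I = 17.668 / 11.05 = 1.599 hr

1.599 hr


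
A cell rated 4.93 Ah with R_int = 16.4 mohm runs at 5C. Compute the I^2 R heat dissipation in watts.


Convert: R = 16.4 mohm = 0.0164 ohm
Step 1: I = C_rate * capacity = 5 * 4.93 = 24.65 A
Step 2: Q = I^2 * R = 24.65^2 * 0.0164 = 607.62 * 0.0164 = 9.965 W

9.965 W


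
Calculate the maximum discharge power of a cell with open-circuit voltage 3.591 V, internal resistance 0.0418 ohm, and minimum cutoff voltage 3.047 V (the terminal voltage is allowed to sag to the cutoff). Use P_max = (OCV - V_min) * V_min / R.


dV = OCV - V_min = 0.544 V (so I_max = dV / R)
P_max = dV * V_min / R = 0.544 * 3.047 / 0.0418 = 39.65 W

39.65 W


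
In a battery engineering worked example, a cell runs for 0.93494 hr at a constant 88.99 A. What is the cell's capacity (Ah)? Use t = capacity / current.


C = I * t = 88.99 * 0.93494 = 83.20 Ah

83.20 Ah


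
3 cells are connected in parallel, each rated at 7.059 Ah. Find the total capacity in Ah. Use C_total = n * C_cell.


C_total = 3 * 7.059 = 21.177 Ah

21.177 Ah


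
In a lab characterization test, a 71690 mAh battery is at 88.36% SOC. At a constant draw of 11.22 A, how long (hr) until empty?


Convert: C_total = 71690 mAh = 71.69 Ah
Step 1: remaining = SOC/100 * C_total = 88.36/100 * 71.69 = 63.345 Ah
Step 2: t = remaining / I = 63.345 / 11.22 = 5.646 hr

5.646 hr


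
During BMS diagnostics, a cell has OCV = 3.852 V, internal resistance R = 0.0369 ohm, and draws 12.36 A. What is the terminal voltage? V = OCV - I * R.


V = OCV - I*R = 3.852 - 12.36 * 0.0369 = 3.396 V

3.396 V


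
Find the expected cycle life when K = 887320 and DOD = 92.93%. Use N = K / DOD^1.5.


Step 1: DOD^1.5 = 92.93^1.5 = 895.85
Step 2: N = 887320 / 895.85 = 990.5 cycles

990.5 cycles


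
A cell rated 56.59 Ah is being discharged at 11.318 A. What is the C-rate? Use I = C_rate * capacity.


C_rate = I / capacity = 11.318 / 56.59 = 0.2C

0.2C


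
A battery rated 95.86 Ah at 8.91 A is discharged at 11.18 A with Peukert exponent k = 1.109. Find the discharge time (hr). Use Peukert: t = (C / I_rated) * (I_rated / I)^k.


t_rated = C / I_rated = 95.86 / 8.91 = 10.759 hr
(I_rated/I)^k = (0.79696)^1.109 = 0.77749
t = t_rated * (I_rated/I)^k = 10.759 * 0.77749 = 8.365 hr

8.365 hr


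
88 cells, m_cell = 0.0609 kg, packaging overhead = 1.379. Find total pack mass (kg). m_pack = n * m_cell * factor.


Cell mass sum = 88 * 0.0609 = 5.3592 kg
With overhead 1.379: m_pack = 5.3592 * 1.379 = 7.390 kg

7.390 kg


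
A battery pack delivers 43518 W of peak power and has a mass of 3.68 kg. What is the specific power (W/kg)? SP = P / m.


Specific power = 43518 W / 3.68 kg = 11830 W/kg

11830 W/kg


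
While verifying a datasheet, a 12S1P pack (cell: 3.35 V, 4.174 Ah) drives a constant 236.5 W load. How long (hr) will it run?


Step 1: E_pack = Ns * V_cell * Np * C_cell = 12 * 3.35 * 1 * 4.174 = 167.79 Wh
Step 2: t = E_pack / P = 167.79 / 236.5 = 0.7095 hr

0.7095 hr


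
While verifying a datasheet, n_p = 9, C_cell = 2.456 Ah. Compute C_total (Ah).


C_total = 9 * 2.456 = 22.104 Ah

22.104 Ah


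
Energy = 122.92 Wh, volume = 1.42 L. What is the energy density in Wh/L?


ED = E / V = 122.92 / 1.42 = 86.56 Wh/L

86.56 Wh/L


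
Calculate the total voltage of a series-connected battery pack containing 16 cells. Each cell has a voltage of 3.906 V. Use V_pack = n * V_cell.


Series voltages add: 16 * 3.906 V = 62.496 V

62.496 V


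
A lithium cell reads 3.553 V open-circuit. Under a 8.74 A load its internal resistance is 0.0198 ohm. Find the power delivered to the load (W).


Step 1: V_terminal = OCV - I*R = 3.553 - 8.74 * 0.0198 = 3.3799 V
Step 2: P_out = V_terminal * I = 3.3799 * 8.74 = 29.54 W

29.54 W


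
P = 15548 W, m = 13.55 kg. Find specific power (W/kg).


Specific power = 15548 W / 13.55 kg = 1147 W/kg

1147 W/kg


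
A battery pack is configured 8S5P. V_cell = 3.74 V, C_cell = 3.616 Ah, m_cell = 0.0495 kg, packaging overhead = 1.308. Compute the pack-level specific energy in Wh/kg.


Step 1: V_pack = 8 * 3.74 = 29.92 V
Step 2: C_pack = 5 * 3.616 = 18.08 Ah
Step 3: E_pack = V_pack * C_pack = 29.92 * 18.08 = 540.95 Wh
Step 4: m_pack = 8 * 5 * 0.0495 * 1.308 = 2.5898 kg
Step 5: ED = E_pack / m_pack = 540.95 / 2.5898 = 208.9 Wh/kg

208.9 Wh/kg


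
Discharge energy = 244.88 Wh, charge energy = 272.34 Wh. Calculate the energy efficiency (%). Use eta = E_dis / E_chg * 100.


Round-trip efficiency = 244.88/272.34 * 100% = 89.92%

89.92%


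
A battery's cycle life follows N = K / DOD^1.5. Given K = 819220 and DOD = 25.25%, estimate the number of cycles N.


DOD^1.5 = 126.88
N = K / DOD^1.5 = 819220 / 126.88 = 6457

6457 cycles


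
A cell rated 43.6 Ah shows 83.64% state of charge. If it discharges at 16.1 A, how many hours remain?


Step 1: remaining = SOC/100 * C_total = 83.64/100 * 43.6 = 36.467 Ah
Step 2: t = remaining / I = 36.467 / 16.1 = 2.265 hr

2.265 hr


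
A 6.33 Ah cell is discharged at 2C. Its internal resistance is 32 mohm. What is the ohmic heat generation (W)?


Convert: R = 32 mohm = 0.032 ohm
Step 1: I = C_rate * capacity = 2 * 6.33 = 12.66 A
Step 2: Q = I^2 * R = 12.66^2 * 0.032 = 160.28 * 0.032 = 5.129 W

5.129 W


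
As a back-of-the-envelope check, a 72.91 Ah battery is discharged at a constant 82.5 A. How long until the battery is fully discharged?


t = capacity / current = 72.91 / 82.5 = 0.8838 hr

0.8838 hr


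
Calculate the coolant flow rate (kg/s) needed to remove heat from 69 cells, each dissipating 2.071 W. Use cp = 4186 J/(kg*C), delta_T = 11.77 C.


Q_total = 69 * 2.071 = 142.9 W
m_dot = Q_total / (cp * dT) = 142.9 / (4186 * 11.77) = 0.002900 kg/s

0.002900 kg/s


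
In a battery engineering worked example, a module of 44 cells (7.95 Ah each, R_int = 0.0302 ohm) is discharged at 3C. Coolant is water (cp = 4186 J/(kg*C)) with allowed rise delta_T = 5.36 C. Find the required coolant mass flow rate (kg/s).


Step 1: I = 3 * 7.95 = 23.85 A
Step 2: Q_cell = I^2 * R = 23.85^2 * 0.0302 = 17.178 W
Step 3: Q_total = 44 * 17.178 = 755.83 W
Step 4: m_dot = Q_total / (cp * dT) = 755.83 / (4186 * 5.36) = 0.03369 kg/s

0.03369 kg/s


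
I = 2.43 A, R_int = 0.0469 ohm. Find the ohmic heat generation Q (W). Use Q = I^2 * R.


Q = I^2 * R = 2.43^2 * 0.0469 = 0.2769 W

0.2769 W


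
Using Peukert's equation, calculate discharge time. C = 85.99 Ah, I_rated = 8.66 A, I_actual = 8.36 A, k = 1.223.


t_rated = C / I_rated = 85.99 / 8.66 = 9.9296 hr
(I_rated/I)^k = (1.0359)^1.223 = 1.0441
t = t_rated * (I_rated/I)^k = 9.9296 * 1.0441 = 10.37 hr

10.37 hr


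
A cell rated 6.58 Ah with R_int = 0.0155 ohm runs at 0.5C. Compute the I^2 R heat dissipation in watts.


Step 1: I = C_rate * capacity = 0.5 * 6.58 = 3.29 A
Step 2: Q = I^2 * R = 3.29^2 * 0.0155 = 10.824 * 0.0155 = 0.1678 W

0.1678 W


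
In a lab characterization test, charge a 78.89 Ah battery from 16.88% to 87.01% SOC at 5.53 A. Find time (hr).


Step 1: dSOC = 87.01% - 16.88% = 70.13%
Step 2: delta_Ah = 78.89 * 70.13 / 100 = 55.326 Ah
Step 3: t = 55.326 / 5.53 = 10.00 hr

10.00 hr


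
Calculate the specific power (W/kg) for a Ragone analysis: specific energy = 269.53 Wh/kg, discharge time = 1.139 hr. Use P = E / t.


P_specific = E / t = 269.53 / 1.139 = 236.6 W/kg

236.6 W/kg


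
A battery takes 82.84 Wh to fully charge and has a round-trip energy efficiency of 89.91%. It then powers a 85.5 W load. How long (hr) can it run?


Step 1: E_discharge = eta/100 * E_charge = 89.91/100 * 82.84 = 74.481 Wh
Step 2: t = E_discharge / P = 74.481 / 85.5 = 0.8711 hr

0.8711 hr


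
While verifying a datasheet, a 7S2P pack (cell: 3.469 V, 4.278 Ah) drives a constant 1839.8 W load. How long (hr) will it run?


Step 1: E_pack = Ns * V_cell * Np * C_cell = 7 * 3.469 * 2 * 4.278 = 207.77 Wh
Step 2: t = E_pack / P = 207.77 / 1839.8 = 0.1129 hr

0.1129 hr


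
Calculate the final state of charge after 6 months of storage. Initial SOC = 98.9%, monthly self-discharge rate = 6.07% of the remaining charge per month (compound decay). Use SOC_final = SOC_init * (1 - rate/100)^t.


decay = (1 - 6.07/100)^6 = 0.68679
SOC_final = 98.9 * 0.68679 = 67.92%

67.92%


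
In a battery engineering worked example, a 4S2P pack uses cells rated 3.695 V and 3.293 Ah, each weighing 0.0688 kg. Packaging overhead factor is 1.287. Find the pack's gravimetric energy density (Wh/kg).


Step 1: V_pack = 4 * 3.695 = 14.78 V
Step 2: C_pack = 2 * 3.293 = 6.586 Ah
Step 3: E_pack = V_pack * C_pack = 14.78 * 6.586 = 97.341 Wh
Step 4: m_pack = 4 * 2 * 0.0688 * 1.287 = 0.70836 kg
Step 5: ED = E_pack / m_pack = 97.341 / 0.70836 = 137.4 Wh/kg

137.4 Wh/kg


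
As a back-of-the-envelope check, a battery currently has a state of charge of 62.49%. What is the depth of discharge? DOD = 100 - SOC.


Complement of SOC: DOD = 100% - 62.49% = 37.51%

37.51%


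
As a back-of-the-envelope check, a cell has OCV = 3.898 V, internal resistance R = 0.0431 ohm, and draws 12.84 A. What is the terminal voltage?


IR drop = 12.84 * 0.0431 = 0.5534 V
V = 3.898 - 0.5534 = 3.345 V

3.345 V


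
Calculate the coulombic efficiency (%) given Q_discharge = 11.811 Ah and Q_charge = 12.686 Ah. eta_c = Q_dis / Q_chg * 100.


eta_c = Q_dis / Q_chg * 100 = 11.811 / 12.686 * 100 = 93.10%

93.10%


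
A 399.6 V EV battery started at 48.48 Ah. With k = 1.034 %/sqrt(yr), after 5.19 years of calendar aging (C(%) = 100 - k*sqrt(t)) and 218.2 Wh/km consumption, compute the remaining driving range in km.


Step 1: capacity retention = 100 - 1.034 * sqrt(5.19) = 100 - 1.034 * 2.2782 = 97.644%
Step 2: C_now = 48.48 * 97.644/100 = 47.338 Ah
Step 3: E_pack = V * C_now = 399.6 * 47.338 = 18916 Wh
Step 4: range = E_pack / consumption = 18916 / 218.2 = 86.69 km

86.69 km


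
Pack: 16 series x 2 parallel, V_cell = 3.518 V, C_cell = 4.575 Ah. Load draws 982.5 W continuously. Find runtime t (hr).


Step 1: E_pack = Ns * V_cell * Np * C_cell = 16 * 3.518 * 2 * 4.575 = 515.04 Wh
Step 2: t = E_pack / P = 515.04 / 982.5 = 0.5242 hr

0.5242 hr


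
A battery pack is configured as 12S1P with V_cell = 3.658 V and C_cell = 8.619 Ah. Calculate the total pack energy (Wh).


E = Ns * Vcell * Np * Ccell = 12 * 3.658 * 1 * 8.619 = 378.3 Wh

378.3 Wh


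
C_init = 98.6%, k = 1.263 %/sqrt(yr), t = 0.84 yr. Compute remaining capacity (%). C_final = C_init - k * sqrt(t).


Step 1: sqrt(0.84 yr) = 0.91652
Step 2: drop = 1.263 * 0.91652 = 1.1576
Step 3: C_final = 98.6 - 1.1576 = 97.44%

97.44%


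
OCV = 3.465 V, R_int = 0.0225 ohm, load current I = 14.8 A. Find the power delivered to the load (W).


Step 1: V_terminal = OCV - I*R = 3.465 - 14.8 * 0.0225 = 3.132 V
Step 2: P_out = V_terminal * I = 3.132 * 14.8 = 46.35 W

46.35 W


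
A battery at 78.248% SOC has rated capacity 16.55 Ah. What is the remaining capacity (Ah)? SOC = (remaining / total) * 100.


remaining = SOC / 100 * total = 78.248 / 100 * 16.55 = 12.95 Ah

12.95 Ah


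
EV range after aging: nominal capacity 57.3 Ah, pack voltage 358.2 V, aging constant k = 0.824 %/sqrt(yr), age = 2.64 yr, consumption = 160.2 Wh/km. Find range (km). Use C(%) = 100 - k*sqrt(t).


Step 1: capacity retention = 100 - 0.824 * sqrt(2.64) = 100 - 0.824 * 1.6248 = 98.661%
Step 2: C_now = 57.3 * 98.661/100 = 56.533 Ah
Step 3: E_pack = V * C_now = 358.2 * 56.533 = 20250 Wh
Step 4: range = E_pack / consumption = 20250 / 160.2 = 126.4 km

126.4 km


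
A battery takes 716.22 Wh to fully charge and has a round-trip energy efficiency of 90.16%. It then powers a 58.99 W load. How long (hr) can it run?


Step 1: E_discharge = eta/100 * E_charge = 90.16/100 * 716.22 = 645.74 Wh
Step 2: t = E_discharge / P = 645.74 / 58.99 = 10.95 hr

10.95 hr


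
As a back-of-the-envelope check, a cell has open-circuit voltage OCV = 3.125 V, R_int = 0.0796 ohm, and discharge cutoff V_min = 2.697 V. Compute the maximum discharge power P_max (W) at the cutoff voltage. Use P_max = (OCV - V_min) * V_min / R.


dV = OCV - V_min = 0.428 V (so I_max = dV / R)
P_max = dV * V_min / R = 0.428 * 2.697 / 0.0796 = 14.50 W

14.50 W


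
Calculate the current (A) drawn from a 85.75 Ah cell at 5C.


At 5C: I = 5 * 85.75 Ah = 428.75 A

428.75 A


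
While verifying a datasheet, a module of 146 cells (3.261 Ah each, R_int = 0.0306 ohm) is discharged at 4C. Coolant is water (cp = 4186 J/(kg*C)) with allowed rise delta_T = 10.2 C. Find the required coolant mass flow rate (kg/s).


Step 1: I = 4 * 3.261 = 13.044 A
Step 2: Q_cell = I^2 * R = 13.044^2 * 0.0306 = 5.2065 W
Step 3: Q_total = 146 * 5.2065 = 760.15 W
Step 4: m_dot = Q_total / (cp * dT) = 760.15 / (4186 * 10.2) = 0.01780 kg/s

0.01780 kg/s


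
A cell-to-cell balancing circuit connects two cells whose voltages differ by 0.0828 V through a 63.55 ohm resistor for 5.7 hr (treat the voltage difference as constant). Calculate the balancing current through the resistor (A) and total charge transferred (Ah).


First, Ohm's law: I_bal = 0.0828 V / 63.55 ohm = 0.0013029 A
Then Q = I * t = 0.0013029 A * 5.7 hr = 0.007427 Ah

I=0.0013029 A, Q=0.007427 Ah


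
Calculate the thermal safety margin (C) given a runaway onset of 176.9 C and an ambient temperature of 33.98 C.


Safety margin = 176.9 C - 33.98 C = 142.92 C

142.92 C


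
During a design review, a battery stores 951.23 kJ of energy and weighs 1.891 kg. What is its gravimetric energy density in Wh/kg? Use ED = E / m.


Convert: E = 951.23 kJ = 264.23 Wh
ED = E / m = 264.23 / 1.891 = 139.7 Wh/kg

139.7 Wh/kg


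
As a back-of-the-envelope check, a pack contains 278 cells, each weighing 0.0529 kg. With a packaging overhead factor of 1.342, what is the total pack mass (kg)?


Cell mass sum = 278 * 0.0529 = 14.706 kg
With overhead 1.342: m_pack = 14.706 * 1.342 = 19.74 kg

19.74 kg


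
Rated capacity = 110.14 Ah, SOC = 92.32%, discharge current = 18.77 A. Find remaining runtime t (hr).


Step 1: remaining = SOC/100 * C_total = 92.32/100 * 110.14 = 101.68 Ah
Step 2: t = remaining / I = 101.68 / 18.77 = 5.417 hr

5.417 hr


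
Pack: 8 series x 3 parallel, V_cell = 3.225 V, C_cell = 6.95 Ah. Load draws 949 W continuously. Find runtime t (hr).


Step 1: E_pack = Ns * V_cell * Np * C_cell = 8 * 3.225 * 3 * 6.95 = 537.93 Wh
Step 2: t = E_pack / P = 537.93 / 949 = 0.5668 hr

0.5668 hr


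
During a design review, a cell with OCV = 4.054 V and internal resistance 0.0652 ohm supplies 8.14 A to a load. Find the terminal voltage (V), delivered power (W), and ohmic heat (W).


Step 1: V_terminal = OCV - I*R = 4.054 - 8.14 * 0.0652 = 3.5233 V
Step 2: P_out = V_terminal * I = 3.5233 * 8.14 = 28.68 W
Step 3: Q = I^2 * R = 8.14^2 * 0.0652 = 4.320 W

V=3.5233 V, P=28.68 W, Q=4.320 W


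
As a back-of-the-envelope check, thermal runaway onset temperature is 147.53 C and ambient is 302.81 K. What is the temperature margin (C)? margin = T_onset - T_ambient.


Convert: T_ambient = 302.81 K = 29.66 C
margin = 147.53 - 29.66 = 117.87 C

117.87 C


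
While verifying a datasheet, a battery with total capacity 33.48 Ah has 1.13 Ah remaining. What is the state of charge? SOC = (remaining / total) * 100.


SOC% = 1.13 / 33.48 * 100 = 3.375%

3.375%


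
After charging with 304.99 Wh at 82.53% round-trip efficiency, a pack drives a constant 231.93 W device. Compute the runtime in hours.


Step 1: E_discharge = eta/100 * E_charge = 82.53/100 * 304.99 = 251.71 Wh
Step 2: t = E_discharge / P = 251.71 / 231.93 = 1.085 hr

1.085 hr


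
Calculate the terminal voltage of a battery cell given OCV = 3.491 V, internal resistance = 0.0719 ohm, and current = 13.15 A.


IR drop = 13.15 * 0.0719 = 0.94549 V
V = 3.491 - 0.94549 = 2.546 V

2.546 V


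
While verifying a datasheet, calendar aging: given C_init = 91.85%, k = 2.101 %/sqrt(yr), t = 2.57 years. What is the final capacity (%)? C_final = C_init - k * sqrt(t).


sqrt(t) = sqrt(2.57) = 1.6031
C_final = 91.85 - 2.101 * 1.6031 = 88.48%

88.48%


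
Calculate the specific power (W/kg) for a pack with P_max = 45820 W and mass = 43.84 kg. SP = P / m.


Specific power = 45820 W / 43.84 kg = 1045 W/kg

1045 W/kg


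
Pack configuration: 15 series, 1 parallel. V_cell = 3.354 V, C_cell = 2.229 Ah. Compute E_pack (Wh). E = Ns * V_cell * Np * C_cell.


V_pack = 15 * 3.354 = 50.31 V
C_pack = 1 * 2.229 = 2.229 Ah
E = V_pack * C_pack = 50.31 * 2.229 = 112.1 Wh

112.1 Wh


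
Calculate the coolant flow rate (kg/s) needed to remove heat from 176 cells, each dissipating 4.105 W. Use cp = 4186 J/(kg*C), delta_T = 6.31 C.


Q_total = 176 * 4.105 = 722.48 W
m_dot = Q_total / (cp * dT) = 722.48 / (4186 * 6.31) = 0.02735 kg/s

0.02735 kg/s


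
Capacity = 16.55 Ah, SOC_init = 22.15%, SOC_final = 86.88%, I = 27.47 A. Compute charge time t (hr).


delta_Ah = 16.55 * (86.88 - 22.15) / 100 = 10.713 Ah
t = delta_Ah / I = 10.713 / 27.47 = 0.3900 hr

0.3900 hr


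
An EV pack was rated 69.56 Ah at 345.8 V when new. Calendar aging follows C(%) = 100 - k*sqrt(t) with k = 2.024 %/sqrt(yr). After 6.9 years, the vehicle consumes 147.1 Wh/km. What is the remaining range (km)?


Step 1: capacity retention = 100 - 2.024 * sqrt(6.9) = 100 - 2.024 * 2.6268 = 94.683%
Step 2: C_now = 69.56 * 94.683/100 = 65.861 Ah
Step 3: E_pack = V * C_now = 345.8 * 65.861 = 22775 Wh
Step 4: range = E_pack / consumption = 22775 / 147.1 = 154.8 km

154.8 km


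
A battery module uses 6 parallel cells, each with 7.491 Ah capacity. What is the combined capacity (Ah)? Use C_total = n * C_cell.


C_total = 6 * 7.491 = 44.946 Ah

44.946 Ah


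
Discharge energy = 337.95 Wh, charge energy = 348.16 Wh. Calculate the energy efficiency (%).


Round-trip efficiency = 337.95/348.16 * 100% = 97.07%

97.07%


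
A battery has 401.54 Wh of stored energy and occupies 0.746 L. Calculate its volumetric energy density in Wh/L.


Volumetric ED = 401.54 Wh / 0.746 L = 538.3 Wh/L

538.3 Wh/L


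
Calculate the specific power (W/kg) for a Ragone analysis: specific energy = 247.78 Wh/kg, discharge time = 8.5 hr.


Specific power = 247.78 Wh/kg / 8.5 hr = 29.15 W/kg

29.15 W/kg


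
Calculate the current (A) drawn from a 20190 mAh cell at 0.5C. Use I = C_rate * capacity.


Convert: capacity = 20190 mAh = 20.19 Ah
At 0.5C: I = 0.5 * 20.19 Ah = 10.095 A

10.095 A


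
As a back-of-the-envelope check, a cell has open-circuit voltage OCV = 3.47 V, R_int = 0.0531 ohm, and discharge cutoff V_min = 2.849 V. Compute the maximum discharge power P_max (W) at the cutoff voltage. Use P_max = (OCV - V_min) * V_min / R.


P_max = (OCV - V_min) * V_min / R = (3.47 - 2.849) * 2.849 / 0.0531 = 0.621 * 2.849 / 0.0531 = 33.32 W

33.32 W


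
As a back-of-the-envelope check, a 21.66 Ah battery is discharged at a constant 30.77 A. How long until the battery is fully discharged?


t = capacity / current = 21.66 / 30.77 = 0.7039 hr

0.7039 hr


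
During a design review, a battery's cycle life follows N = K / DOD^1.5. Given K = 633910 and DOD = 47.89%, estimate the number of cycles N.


Step 1: DOD^1.5 = 47.89^1.5 = 331.41
Step 2: N = 633910 / 331.41 = 1913 cycles

1913 cycles


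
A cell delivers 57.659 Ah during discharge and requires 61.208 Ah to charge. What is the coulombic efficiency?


eta_c = Q_dis / Q_chg * 100 = 57.659 / 61.208 * 100 = 94.20%

94.20%


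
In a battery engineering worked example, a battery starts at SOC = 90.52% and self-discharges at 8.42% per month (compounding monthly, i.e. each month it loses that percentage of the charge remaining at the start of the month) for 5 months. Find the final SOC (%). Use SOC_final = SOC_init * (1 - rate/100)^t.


Monthly retention factor = 1 - 8.42/100 = 0.9158
Over 5 months: factor^5 = 0.64417
SOC_final = 90.52 * 0.64417 = 58.31%

58.31%


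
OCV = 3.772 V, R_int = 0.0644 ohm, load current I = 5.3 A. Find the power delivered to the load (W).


Step 1: V_terminal = OCV - I*R = 3.772 - 5.3 * 0.0644 = 3.4307 V
Step 2: P_out = V_terminal * I = 3.4307 * 5.3 = 18.18 W

18.18 W


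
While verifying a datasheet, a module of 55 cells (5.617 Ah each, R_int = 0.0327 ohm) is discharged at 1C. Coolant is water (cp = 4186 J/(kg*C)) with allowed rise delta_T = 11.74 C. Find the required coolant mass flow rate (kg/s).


Step 1: I = 1 * 5.617 = 5.617 A
Step 2: Q_cell = I^2 * R = 5.617^2 * 0.0327 = 1.0317 W
Step 3: Q_total = 55 * 1.0317 = 56.744 W
Step 4: m_dot = Q_total / (cp * dT) = 56.744 / (4186 * 11.74) = 0.001155 kg/s

0.001155 kg/s


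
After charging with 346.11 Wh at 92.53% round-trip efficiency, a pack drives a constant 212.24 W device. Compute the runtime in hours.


Step 1: E_discharge = eta/100 * E_charge = 92.53/100 * 346.11 = 320.26 Wh
Step 2: t = E_discharge / P = 320.26 / 212.24 = 1.509 hr

1.509 hr


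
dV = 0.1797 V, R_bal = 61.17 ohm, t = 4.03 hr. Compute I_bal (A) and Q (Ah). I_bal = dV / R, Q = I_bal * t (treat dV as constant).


First, Ohm's law: I_bal = 0.1797 V / 61.17 ohm = 0.0029377 A
Then Q = I * t = 0.0029377 A * 4.03 hr = 0.01184 Ah

I=0.0029377 A, Q=0.01184 Ah


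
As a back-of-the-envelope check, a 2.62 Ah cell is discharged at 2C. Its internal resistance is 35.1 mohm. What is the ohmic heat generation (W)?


Convert: R = 35.1 mohm = 0.0351 ohm
Step 1: I = C_rate * capacity = 2 * 2.62 = 5.24 A
Step 2: Q = I^2 * R = 5.24^2 * 0.0351 = 27.458 * 0.0351 = 0.9638 W

0.9638 W


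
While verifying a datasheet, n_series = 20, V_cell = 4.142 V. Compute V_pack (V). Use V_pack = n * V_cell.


Series voltages add: 20 * 4.142 V = 82.84 V

82.84 V


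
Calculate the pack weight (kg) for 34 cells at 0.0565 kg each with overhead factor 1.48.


Cell mass sum = 34 * 0.0565 = 1.921 kg
With overhead 1.48: m_pack = 1.921 * 1.48 = 2.843 kg

2.843 kg


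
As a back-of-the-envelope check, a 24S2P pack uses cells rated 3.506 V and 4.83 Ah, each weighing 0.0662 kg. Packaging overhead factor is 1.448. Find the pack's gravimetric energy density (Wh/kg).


Step 1: V_pack = 24 * 3.506 = 84.144 V
Step 2: C_pack = 2 * 4.83 = 9.66 Ah
Step 3: E_pack = V_pack * C_pack = 84.144 * 9.66 = 812.83 Wh
Step 4: m_pack = 24 * 2 * 0.0662 * 1.448 = 4.6012 kg
Step 5: ED = E_pack / m_pack = 812.83 / 4.6012 = 176.7 Wh/kg

176.7 Wh/kg


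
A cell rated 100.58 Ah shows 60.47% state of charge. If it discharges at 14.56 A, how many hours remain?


Step 1: remaining = SOC/100 * C_total = 60.47/100 * 100.58 = 60.821 Ah
Step 2: t = remaining / I = 60.821 / 14.56 = 4.177 hr

4.177 hr


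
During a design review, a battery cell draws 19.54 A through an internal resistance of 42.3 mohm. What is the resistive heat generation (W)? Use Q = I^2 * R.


Convert: R = 42.3 mohm = 0.0423 ohm
I^2 = 381.81
Q = 381.81 * 0.0423 = 16.15 W

16.15 W


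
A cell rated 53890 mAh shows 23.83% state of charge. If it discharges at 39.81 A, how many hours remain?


Convert: C_total = 53890 mAh = 53.89 Ah
Step 1: remaining = SOC/100 * C_total = 23.83/100 * 53.89 = 12.842 Ah
Step 2: t = remaining / I = 12.842 / 39.81 = 0.3226 hr

0.3226 hr


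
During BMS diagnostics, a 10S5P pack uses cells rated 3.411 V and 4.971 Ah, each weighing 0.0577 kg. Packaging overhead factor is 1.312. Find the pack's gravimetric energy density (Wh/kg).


Step 1: V_pack = 10 * 3.411 = 34.11 V
Step 2: C_pack = 5 * 4.971 = 24.855 Ah
Step 3: E_pack = V_pack * C_pack = 34.11 * 24.855 = 847.8 Wh
Step 4: m_pack = 10 * 5 * 0.0577 * 1.312 = 3.7851 kg
Step 5: ED = E_pack / m_pack = 847.8 / 3.7851 = 224.0 Wh/kg

224.0 Wh/kg


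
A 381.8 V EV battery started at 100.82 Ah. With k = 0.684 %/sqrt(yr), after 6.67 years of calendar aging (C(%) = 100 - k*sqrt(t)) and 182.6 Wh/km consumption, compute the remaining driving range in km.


Step 1: capacity retention = 100 - 0.684 * sqrt(6.67) = 100 - 0.684 * 2.5826 = 98.234%
Step 2: C_now = 100.82 * 98.234/100 = 99.04 Ah
Step 3: E_pack = V * C_now = 381.8 * 99.04 = 37813 Wh
Step 4: range = E_pack / consumption = 37813 / 182.6 = 207.1 km

207.1 km


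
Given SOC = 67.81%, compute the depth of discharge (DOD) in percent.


Complement of SOC: DOD = 100% - 67.81% = 32.19%

32.19%


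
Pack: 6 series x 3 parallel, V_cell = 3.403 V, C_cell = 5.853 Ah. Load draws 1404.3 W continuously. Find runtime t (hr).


Step 1: E_pack = Ns * V_cell * Np * C_cell = 6 * 3.403 * 3 * 5.853 = 358.52 Wh
Step 2: t = E_pack / P = 358.52 / 1404.3 = 0.2553 hr

0.2553 hr


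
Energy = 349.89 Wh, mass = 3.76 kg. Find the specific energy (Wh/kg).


Specific energy = 349.89 Wh / 3.76 kg = 93.06 Wh/kg

93.06 Wh/kg


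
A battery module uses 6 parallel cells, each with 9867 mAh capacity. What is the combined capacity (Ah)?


Convert: C_cell = 9867 mAh = 9.867 Ah
C_total = 6 * 9.867 = 59.202 Ah

59.202 Ah


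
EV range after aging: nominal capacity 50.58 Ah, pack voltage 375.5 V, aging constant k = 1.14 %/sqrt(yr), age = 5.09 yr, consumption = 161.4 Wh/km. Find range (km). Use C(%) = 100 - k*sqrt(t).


Step 1: capacity retention = 100 - 1.14 * sqrt(5.09) = 100 - 1.14 * 2.2561 = 97.428%
Step 2: C_now = 50.58 * 97.428/100 = 49.279 Ah
Step 3: E_pack = V * C_now = 375.5 * 49.279 = 18504 Wh
Step 4: range = E_pack / consumption = 18504 / 161.4 = 114.6 km

114.6 km


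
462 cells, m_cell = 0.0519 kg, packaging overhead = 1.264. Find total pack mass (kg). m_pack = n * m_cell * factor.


Cell mass sum = 462 * 0.0519 = 23.978 kg
With overhead 1.264: m_pack = 23.978 * 1.264 = 30.31 kg

30.31 kg


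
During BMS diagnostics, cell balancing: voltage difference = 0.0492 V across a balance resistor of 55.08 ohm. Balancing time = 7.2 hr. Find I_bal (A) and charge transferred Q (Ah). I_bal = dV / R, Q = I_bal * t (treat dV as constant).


First, Ohm's law: I_bal = 0.0492 V / 55.08 ohm = 8.9325e-04 A
Then Q = I * t = 8.9325e-04 A * 7.2 hr = 0.006431 Ah

I=8.9325e-04 A, Q=0.006431 Ah


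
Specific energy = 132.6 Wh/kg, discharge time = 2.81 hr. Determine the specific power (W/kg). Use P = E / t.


Specific power = 132.6 Wh/kg / 2.81 hr = 47.19 W/kg

47.19 W/kg


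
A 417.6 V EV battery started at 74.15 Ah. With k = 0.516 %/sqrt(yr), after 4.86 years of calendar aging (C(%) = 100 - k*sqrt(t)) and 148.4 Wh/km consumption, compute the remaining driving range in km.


Step 1: capacity retention = 100 - 0.516 * sqrt(4.86) = 100 - 0.516 * 2.2045 = 98.862%
Step 2: C_now = 74.15 * 98.862/100 = 73.306 Ah
Step 3: E_pack = V * C_now = 417.6 * 73.306 = 30613 Wh
Step 4: range = E_pack / consumption = 30613 / 148.4 = 206.3 km

206.3 km


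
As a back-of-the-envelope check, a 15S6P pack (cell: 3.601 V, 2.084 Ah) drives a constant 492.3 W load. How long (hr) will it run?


Step 1: E_pack = Ns * V_cell * Np * C_cell = 15 * 3.601 * 6 * 2.084 = 675.4 Wh
Step 2: t = E_pack / P = 675.4 / 492.3 = 1.372 hr

1.372 hr
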